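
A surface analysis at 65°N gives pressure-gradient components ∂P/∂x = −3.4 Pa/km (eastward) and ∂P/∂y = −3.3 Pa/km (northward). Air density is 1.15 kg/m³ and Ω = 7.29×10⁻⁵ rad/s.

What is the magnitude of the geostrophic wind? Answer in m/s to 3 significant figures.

Coriolis parameter at 65°N:
f = 2Ω sin φ = 2 × 7.29×10⁻⁵ × sin 65° = 1.32×10⁻⁴ s⁻¹
Component geostrophic relations (x east, y north):
u_g = −(1/(fρ)) ∂P/∂y,  v_g = (1/(fρ)) ∂P/∂x
u_g = −(−3.3×10⁻³)/(1.32×10⁻⁴ × 1.15) = 21.7 m/s;  v_g = (−3.4×10⁻³)/(1.32×10⁻⁴ × 1.15) = −22.4 m/s
|V_g| = √(u_g² + v_g²) = 31.2 m/s

31.2 m/s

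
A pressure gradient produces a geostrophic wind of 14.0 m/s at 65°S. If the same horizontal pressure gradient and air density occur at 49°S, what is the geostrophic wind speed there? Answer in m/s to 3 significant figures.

With the same pressure gradient and density, V_g ∝ 1/f ∝ 1/sin φ.
V₂ = V₁ · sin φ₁ / sin φ₂ = 14.0 × sin 65° / sin 49°
V₂ = 14.0 × 0.9063/0.7547 = 16.8 m/s

16.8 m/s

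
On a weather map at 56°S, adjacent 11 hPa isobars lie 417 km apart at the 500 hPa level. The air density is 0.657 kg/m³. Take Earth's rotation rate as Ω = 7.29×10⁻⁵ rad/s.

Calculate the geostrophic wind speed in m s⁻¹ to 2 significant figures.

Coriolis parameter at 56°S:
f = 2Ω sin φ = 2 × 7.29×10⁻⁵ × sin 56° = 1.21×10⁻⁴ s⁻¹
Pressure gradient: |∂P/∂n| = 1100 Pa / 417000 m = 2.64×10⁻³ Pa/m
Geostrophic balance (pressure-gradient force = Coriolis force):
V_g = (1/(fρ)) |∂P/∂n| = 2.64×10⁻³ / (1.21×10⁻⁴ × 0.657) = 33.2 m/s

33 m s⁻¹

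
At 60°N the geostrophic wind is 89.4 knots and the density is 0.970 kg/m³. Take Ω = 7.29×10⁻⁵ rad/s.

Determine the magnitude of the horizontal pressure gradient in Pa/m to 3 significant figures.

Coriolis parameter at 60°N:
f = 2Ω sin φ = 2 × 7.29×10⁻⁵ × sin 60° = 1.26×10⁻⁴ s⁻¹
Wind speed in SI: 89.4 knots = 46.0 m/s
Geostrophic balance rearranged: |∂P/∂n| = f ρ V_g
|∂P/∂n| = 1.26×10⁻⁴ × 0.970 × 46.0 = 5.63×10⁻³ Pa/m

5.63×10⁻³ Pa/m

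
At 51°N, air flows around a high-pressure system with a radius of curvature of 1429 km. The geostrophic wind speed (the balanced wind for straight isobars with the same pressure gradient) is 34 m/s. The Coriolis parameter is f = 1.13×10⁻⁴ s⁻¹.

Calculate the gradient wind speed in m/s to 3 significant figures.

48.7 m/s

Around a high, pressure-gradient force acts outward with centrifugal, so Coriolis balances both:
fV = (1/ρ)|∂P/∂n| + V²/R  →  V² − fR·V + fR·V_g = 0
With fR = 1.13×10⁻⁴ × 1429×10³ m = 161 m/s:
V = [fR − √((fR)² − 4 fR V_g)]/2 = [161 − √(161² − 4×161×34)]/2 = 48.7 m/s
Supergeostrophic (V > V_g = 34 m/s), as expected around a high.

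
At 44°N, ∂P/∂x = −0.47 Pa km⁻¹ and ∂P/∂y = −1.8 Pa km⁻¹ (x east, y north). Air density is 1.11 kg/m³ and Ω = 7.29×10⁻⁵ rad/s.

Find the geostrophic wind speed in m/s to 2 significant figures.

Coriolis parameter at 44°N:
f = 2Ω sin φ = 2 × 7.29×10⁻⁵ × sin 44° = 1.01×10⁻⁴ s⁻¹
Component geostrophic relations (x east, y north):
u_g = −(1/(fρ)) ∂P/∂y,  v_g = (1/(fρ)) ∂P/∂x
u_g = −(−1.8×10⁻³)/(1.01×10⁻⁴ × 1.11) = 16.0 m/s;  v_g = (−0.47×10⁻³)/(1.01×10⁻⁴ × 1.11) = −4.18 m/s
|V_g| = √(u_g² + v_g²) = 16.5 m/s

17 m/s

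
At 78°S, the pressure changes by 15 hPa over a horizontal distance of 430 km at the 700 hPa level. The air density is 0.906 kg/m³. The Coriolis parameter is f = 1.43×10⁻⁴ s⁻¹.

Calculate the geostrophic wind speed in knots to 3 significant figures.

Pressure gradient: |∂P/∂n| = 1500 Pa / 430000 m = 3.49×10⁻³ Pa/m
Geostrophic balance (pressure-gradient force = Coriolis force):
V_g = (1/(fρ)) |∂P/∂n| = 3.49×10⁻³ / (1.43×10⁻⁴ × 0.906) = 26.9 m/s
Converting: 26.9 m/s × 1.944 = 52.3 knots

52.3 knots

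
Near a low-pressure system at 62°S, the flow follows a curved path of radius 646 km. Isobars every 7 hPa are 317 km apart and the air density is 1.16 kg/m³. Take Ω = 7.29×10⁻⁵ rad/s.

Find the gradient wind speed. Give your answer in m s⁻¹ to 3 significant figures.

12.8 m s⁻¹

Coriolis parameter at 62°S:
f = 2Ω sin φ = 2 × 7.29×10⁻⁵ × sin 62° = 1.29×10⁻⁴ s⁻¹
Pressure gradient: |∂P/∂n| = 700 Pa / 317000 m = 2.21×10⁻³ Pa/m
Geostrophic speed: V_g = |∂P/∂n|/(fρ) = 2.21×10⁻³/(1.29×10⁻⁴ × 1.16) = 14.8 m/s
Around a low, centrifugal force acts outward with Coriolis, so pressure-gradient force balances both:
(1/ρ)|∂P/∂n| = fV + V²/R  →  V² + fR·V − fR·V_g = 0
With fR = 1.29×10⁻⁴ × 646×10³ m = 83.2 m/s:
V = [−fR + √((fR)² + 4 fR V_g)]/2 = [−83.2 + √(83.2² + 4×83.2×14.8)]/2 = 12.8 m/s
Subgeostrophic (V < V_g = 14.8 m/s), as expected around a low.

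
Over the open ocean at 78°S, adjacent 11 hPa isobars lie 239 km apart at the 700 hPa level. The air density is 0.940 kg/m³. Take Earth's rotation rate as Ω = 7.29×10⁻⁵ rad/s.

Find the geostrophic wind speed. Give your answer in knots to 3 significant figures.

66.7 knots

Coriolis parameter at 78°S:
f = 2Ω sin φ = 2 × 7.29×10⁻⁵ × sin 78° = 1.43×10⁻⁴ s⁻¹
Pressure gradient: |∂P/∂n| = 1100 Pa / 239000 m = 4.60×10⁻³ Pa/m
Geostrophic balance (pressure-gradient force = Coriolis force):
V_g = (1/(fρ)) |∂P/∂n| = 4.60×10⁻³ / (1.43×10⁻⁴ × 0.940) = 34.3 m/s
Converting: 34.3 m/s × 1.944 = 66.7 knots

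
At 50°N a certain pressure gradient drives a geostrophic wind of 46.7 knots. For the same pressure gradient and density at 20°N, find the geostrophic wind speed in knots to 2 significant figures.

100 knots

With the same pressure gradient and density, V_g ∝ 1/f ∝ 1/sin φ.
V₂ = V₁ · sin φ₁ / sin φ₂ = 46.7 × sin 50° / sin 20°
V₂ = 46.7 × 0.7660/0.3420 = 100 knots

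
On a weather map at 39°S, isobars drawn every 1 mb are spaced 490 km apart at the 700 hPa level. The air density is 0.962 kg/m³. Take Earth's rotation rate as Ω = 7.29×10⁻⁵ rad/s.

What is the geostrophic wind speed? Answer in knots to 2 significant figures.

Coriolis parameter at 39°S:
f = 2Ω sin φ = 2 × 7.29×10⁻⁵ × sin 39° = 9.18×10⁻⁵ s⁻¹
Pressure gradient: |∂P/∂n| = 100 Pa / 490000 m = 2.04×10⁻⁴ Pa/m
Geostrophic balance (pressure-gradient force = Coriolis force):
V_g = (1/(fρ)) |∂P/∂n| = 2.04×10⁻⁴ / (9.18×10⁻⁵ × 0.962) = 2.31 m/s
Converting: 2.31 m/s × 1.944 = 4.5 knots

4.5 knots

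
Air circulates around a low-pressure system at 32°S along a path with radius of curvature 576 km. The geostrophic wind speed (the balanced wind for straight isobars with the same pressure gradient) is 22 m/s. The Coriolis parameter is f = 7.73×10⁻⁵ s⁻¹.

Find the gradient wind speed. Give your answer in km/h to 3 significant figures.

58.1 km/h

Around a low, centrifugal force acts outward with Coriolis, so pressure-gradient force balances both:
(1/ρ)|∂P/∂n| = fV + V²/R  →  V² + fR·V − fR·V_g = 0
With fR = 7.73×10⁻⁵ × 576×10³ m = 44.5 m/s:
V = [−fR + √((fR)² + 4 fR V_g)]/2 = [−44.5 + √(44.5² + 4×44.5×22)]/2 = 16.1 m/s
Subgeostrophic (V < V_g = 22 m/s), as expected around a low.
Converting: 16.1 m/s × 3.6 = 58.1 km/h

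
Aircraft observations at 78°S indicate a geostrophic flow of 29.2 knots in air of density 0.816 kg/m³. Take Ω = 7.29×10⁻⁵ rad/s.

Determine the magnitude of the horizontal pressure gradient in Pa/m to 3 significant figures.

Coriolis parameter at 78°S:
f = 2Ω sin φ = 2 × 7.29×10⁻⁵ × sin 78° = 1.43×10⁻⁴ s⁻¹
Wind speed in SI: 29.2 knots = 15.0 m/s
Geostrophic balance rearranged: |∂P/∂n| = f ρ V_g
|∂P/∂n| = 1.43×10⁻⁴ × 0.816 × 15.0 = 1.75×10⁻³ Pa/m

1.75×10⁻³ Pa/m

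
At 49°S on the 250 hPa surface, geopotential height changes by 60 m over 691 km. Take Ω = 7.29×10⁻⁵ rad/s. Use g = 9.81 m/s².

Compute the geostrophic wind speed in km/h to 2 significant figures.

Coriolis parameter at 49°S:
f = 2Ω sin φ = 2 × 7.29×10⁻⁵ × sin 49° = 1.10×10⁻⁴ s⁻¹
Height gradient: |∂Z/∂n| = 60 m / 691000 m = 8.68×10⁻⁵
On a pressure surface, geostrophic balance gives V_g = (g/f)|∂Z/∂n|:
V_g = 9.81 × 8.68×10⁻⁵ / 1.10×10⁻⁴ = 7.74 m/s
Converting: 7.74 m/s × 3.6 = 28 km/h

28 km/h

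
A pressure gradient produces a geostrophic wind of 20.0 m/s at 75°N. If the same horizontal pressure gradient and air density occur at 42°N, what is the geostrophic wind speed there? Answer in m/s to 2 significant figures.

29 m/s

With the same pressure gradient and density, V_g ∝ 1/f ∝ 1/sin φ.
V₂ = V₁ · sin φ₁ / sin φ₂ = 20.0 × sin 75° / sin 42°
V₂ = 20.0 × 0.9659/0.6691 = 29 m/s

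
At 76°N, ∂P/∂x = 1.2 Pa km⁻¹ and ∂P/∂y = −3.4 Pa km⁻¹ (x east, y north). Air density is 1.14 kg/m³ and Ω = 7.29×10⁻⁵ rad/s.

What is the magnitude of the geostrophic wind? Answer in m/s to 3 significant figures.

Coriolis parameter at 76°N:
f = 2Ω sin φ = 2 × 7.29×10⁻⁵ × sin 76° = 1.41×10⁻⁴ s⁻¹
Component geostrophic relations (x east, y north):
u_g = −(1/(fρ)) ∂P/∂y,  v_g = (1/(fρ)) ∂P/∂x
u_g = −(−3.4×10⁻³)/(1.41×10⁻⁴ × 1.14) = 21.1 m/s;  v_g = (1.2×10⁻³)/(1.41×10⁻⁴ × 1.14) = 7.44 m/s
|V_g| = √(u_g² + v_g²) = 22.4 m/s

22.4 m/s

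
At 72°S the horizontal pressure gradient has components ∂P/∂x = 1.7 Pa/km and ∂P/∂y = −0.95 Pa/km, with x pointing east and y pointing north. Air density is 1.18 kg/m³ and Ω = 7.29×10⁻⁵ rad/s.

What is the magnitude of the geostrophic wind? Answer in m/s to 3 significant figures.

Coriolis parameter at 72°S:
f = 2Ω sin φ = 2 × 7.29×10⁻⁵ × sin 72° = 1.39×10⁻⁴ s⁻¹
In the Southern Hemisphere f is negative: f = −1.39×10⁻⁴ s⁻¹.
Component geostrophic relations (x east, y north):
u_g = −(1/(fρ)) ∂P/∂y,  v_g = (1/(fρ)) ∂P/∂x
u_g = −(−0.95×10⁻³)/(−1.39×10⁻⁴ × 1.18) = −5.81 m/s;  v_g = (1.7×10⁻³)/(−1.39×10⁻⁴ × 1.18) = −10.4 m/s
|V_g| = √(u_g² + v_g²) = 11.9 m/s

11.9 m/s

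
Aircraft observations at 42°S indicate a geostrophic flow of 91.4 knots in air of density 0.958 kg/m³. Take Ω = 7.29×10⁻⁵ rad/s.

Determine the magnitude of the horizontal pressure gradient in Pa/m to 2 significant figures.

Coriolis parameter at 42°S:
f = 2Ω sin φ = 2 × 7.29×10⁻⁵ × sin 42° = 9.76×10⁻⁵ s⁻¹
Wind speed in SI: 91.4 knots = 47.0 m/s
Geostrophic balance rearranged: |∂P/∂n| = f ρ V_g
|∂P/∂n| = 9.76×10⁻⁵ × 0.958 × 47.0 = 4.39×10⁻³ Pa/m

4.4×10⁻³ Pa/m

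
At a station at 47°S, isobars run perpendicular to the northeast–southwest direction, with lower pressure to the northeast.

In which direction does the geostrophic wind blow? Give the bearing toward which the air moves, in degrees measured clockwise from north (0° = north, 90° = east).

The pressure-gradient force points toward the northeast (bearing 045°).
Geostrophic balance: in the Southern Hemisphere the Coriolis force deflects motion to the left, so the geostrophic wind blows 90° to the left of the pressure-gradient force (low pressure on the right).
Rotating 045° by 90° counterclockwise gives 315° — the wind blows toward the northwest.

315°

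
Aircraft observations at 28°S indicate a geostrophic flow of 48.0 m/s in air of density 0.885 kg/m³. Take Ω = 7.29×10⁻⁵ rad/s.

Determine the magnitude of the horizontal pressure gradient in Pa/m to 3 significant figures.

2.91×10⁻³ Pa/m

Coriolis parameter at 28°S:
f = 2Ω sin φ = 2 × 7.29×10⁻⁵ × sin 28° = 6.84×10⁻⁵ s⁻¹
Geostrophic balance rearranged: |∂P/∂n| = f ρ V_g
|∂P/∂n| = 6.84×10⁻⁵ × 0.885 × 48.0 = 2.91×10⁻³ Pa/m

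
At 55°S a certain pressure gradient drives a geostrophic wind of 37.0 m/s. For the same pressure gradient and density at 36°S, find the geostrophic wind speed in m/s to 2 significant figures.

52 m/s

With the same pressure gradient and density, V_g ∝ 1/f ∝ 1/sin φ.
V₂ = V₁ · sin φ₁ / sin φ₂ = 37.0 × sin 55° / sin 36°
V₂ = 37.0 × 0.8192/0.5878 = 52 m/s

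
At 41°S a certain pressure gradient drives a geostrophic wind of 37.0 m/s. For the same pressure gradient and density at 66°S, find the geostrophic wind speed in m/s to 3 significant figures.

26.6 m/s

With the same pressure gradient and density, V_g ∝ 1/f ∝ 1/sin φ.
V₂ = V₁ · sin φ₁ / sin φ₂ = 37.0 × sin 41° / sin 66°
V₂ = 37.0 × 0.6561/0.9135 = 26.6 m/s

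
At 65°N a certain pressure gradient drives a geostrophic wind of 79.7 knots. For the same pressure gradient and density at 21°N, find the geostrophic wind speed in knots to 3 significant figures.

With the same pressure gradient and density, V_g ∝ 1/f ∝ 1/sin φ.
V₂ = V₁ · sin φ₁ / sin φ₂ = 79.7 × sin 65° / sin 21°
V₂ = 79.7 × 0.9063/0.3584 = 202 knots

202 knots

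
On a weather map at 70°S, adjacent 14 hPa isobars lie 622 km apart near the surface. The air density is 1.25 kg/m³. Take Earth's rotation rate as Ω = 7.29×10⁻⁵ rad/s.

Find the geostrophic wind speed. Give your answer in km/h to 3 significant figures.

Coriolis parameter at 70°S:
f = 2Ω sin φ = 2 × 7.29×10⁻⁵ × sin 70° = 1.37×10⁻⁴ s⁻¹
Pressure gradient: |∂P/∂n| = 1400 Pa / 622000 m = 2.25×10⁻³ Pa/m
Geostrophic balance (pressure-gradient force = Coriolis force):
V_g = (1/(fρ)) |∂P/∂n| = 2.25×10⁻³ / (1.37×10⁻⁴ × 1.25) = 13.1 m/s
Converting: 13.1 m/s × 3.6 = 47.3 km/h

47.3 km/h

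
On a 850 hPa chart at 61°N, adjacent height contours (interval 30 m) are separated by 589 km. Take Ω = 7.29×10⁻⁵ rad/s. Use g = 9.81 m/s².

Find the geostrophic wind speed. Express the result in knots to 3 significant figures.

7.62 knots

Coriolis parameter at 61°N:
f = 2Ω sin φ = 2 × 7.29×10⁻⁵ × sin 61° = 1.28×10⁻⁴ s⁻¹
Height gradient: |∂Z/∂n| = 30 m / 589000 m = 5.09×10⁻⁵
On a pressure surface, geostrophic balance gives V_g = (g/f)|∂Z/∂n|:
V_g = 9.81 × 5.09×10⁻⁵ / 1.28×10⁻⁴ = 3.92 m/s
Converting: 3.92 m/s × 1.944 = 7.62 knots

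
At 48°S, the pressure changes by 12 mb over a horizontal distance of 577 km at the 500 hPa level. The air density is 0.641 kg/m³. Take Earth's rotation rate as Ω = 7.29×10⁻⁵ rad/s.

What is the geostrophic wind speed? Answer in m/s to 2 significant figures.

Coriolis parameter at 48°S:
f = 2Ω sin φ = 2 × 7.29×10⁻⁵ × sin 48° = 1.08×10⁻⁴ s⁻¹
Pressure gradient: |∂P/∂n| = 1200 Pa / 577000 m = 2.08×10⁻³ Pa/m
Geostrophic balance (pressure-gradient force = Coriolis force):
V_g = (1/(fρ)) |∂P/∂n| = 2.08×10⁻³ / (1.08×10⁻⁴ × 0.641) = 29.9 m/s

30 m/s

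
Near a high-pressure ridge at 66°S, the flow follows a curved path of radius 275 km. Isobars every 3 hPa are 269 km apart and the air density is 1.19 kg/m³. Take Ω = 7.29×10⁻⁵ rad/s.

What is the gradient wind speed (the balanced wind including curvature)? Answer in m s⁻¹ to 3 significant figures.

Coriolis parameter at 66°S:
f = 2Ω sin φ = 2 × 7.29×10⁻⁵ × sin 66° = 1.33×10⁻⁴ s⁻¹
Pressure gradient: |∂P/∂n| = 300 Pa / 269000 m = 1.12×10⁻³ Pa/m
Geostrophic speed: V_g = |∂P/∂n|/(fρ) = 1.12×10⁻³/(1.33×10⁻⁴ × 1.19) = 7.04 m/s
Around a high, pressure-gradient force acts outward with centrifugal, so Coriolis balances both:
fV = (1/ρ)|∂P/∂n| + V²/R  →  V² − fR·V + fR·V_g = 0
With fR = 1.33×10⁻⁴ × 275×10³ m = 36.6 m/s:
V = [fR − √((fR)² − 4 fR V_g)]/2 = [36.6 − √(36.6² − 4×36.6×7.04)]/2 = 9.5 m/s
Supergeostrophic (V > V_g = 7.04 m/s), as expected around a high.

9.50 m s⁻¹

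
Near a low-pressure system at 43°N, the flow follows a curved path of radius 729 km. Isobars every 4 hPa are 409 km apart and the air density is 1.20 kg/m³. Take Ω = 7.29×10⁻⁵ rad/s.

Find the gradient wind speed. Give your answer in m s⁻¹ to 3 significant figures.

7.43 m s⁻¹

Coriolis parameter at 43°N:
f = 2Ω sin φ = 2 × 7.29×10⁻⁵ × sin 43° = 9.94×10⁻⁵ s⁻¹
Pressure gradient: |∂P/∂n| = 400 Pa / 409000 m = 9.78×10⁻⁴ Pa/m
Geostrophic speed: V_g = |∂P/∂n|/(fρ) = 9.78×10⁻⁴/(9.94×10⁻⁵ × 1.20) = 8.20 m/s
Around a low, centrifugal force acts outward with Coriolis, so pressure-gradient force balances both:
(1/ρ)|∂P/∂n| = fV + V²/R  →  V² + fR·V − fR·V_g = 0
With fR = 9.94×10⁻⁵ × 729×10³ m = 72.5 m/s:
V = [−fR + √((fR)² + 4 fR V_g)]/2 = [−72.5 + √(72.5² + 4×72.5×8.2)]/2 = 7.43 m/s
Subgeostrophic (V < V_g = 8.2 m/s), as expected around a low.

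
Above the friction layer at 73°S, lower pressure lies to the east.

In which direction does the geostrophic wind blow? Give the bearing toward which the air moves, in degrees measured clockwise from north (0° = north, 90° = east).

The pressure-gradient force points toward the east (bearing 090°).
Geostrophic balance: in the Southern Hemisphere the Coriolis force deflects motion to the left, so the geostrophic wind blows 90° to the left of the pressure-gradient force (low pressure on the right).
Rotating 090° by 90° counterclockwise gives 000° — the wind blows toward the north.

000°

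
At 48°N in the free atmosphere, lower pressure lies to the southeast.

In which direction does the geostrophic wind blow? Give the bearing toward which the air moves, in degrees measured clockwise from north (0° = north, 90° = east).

225°

The pressure-gradient force points toward the southeast (bearing 135°).
Geostrophic balance: in the Northern Hemisphere the Coriolis force deflects motion to the right, so the geostrophic wind blows 90° to the right of the pressure-gradient force (low pressure on the left).
Rotating 135° by 90° clockwise gives 225° — the wind blows toward the southwest.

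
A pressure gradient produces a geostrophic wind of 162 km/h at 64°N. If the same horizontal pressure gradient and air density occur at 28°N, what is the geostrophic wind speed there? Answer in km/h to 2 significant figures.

With the same pressure gradient and density, V_g ∝ 1/f ∝ 1/sin φ.
V₂ = V₁ · sin φ₁ / sin φ₂ = 162 × sin 64° / sin 28°
V₂ = 162 × 0.8988/0.4695 = 310 km/h

310 km/h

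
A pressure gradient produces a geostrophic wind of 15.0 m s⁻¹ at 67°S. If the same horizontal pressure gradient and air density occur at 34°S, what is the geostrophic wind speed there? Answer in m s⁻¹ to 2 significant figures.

With the same pressure gradient and density, V_g ∝ 1/f ∝ 1/sin φ.
V₂ = V₁ · sin φ₁ / sin φ₂ = 15.0 × sin 67° / sin 34°
V₂ = 15.0 × 0.9205/0.5592 = 25 m s⁻¹

25 m s⁻¹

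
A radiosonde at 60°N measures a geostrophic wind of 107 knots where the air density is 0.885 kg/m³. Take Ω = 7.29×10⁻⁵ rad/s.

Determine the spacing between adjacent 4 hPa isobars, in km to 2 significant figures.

65 km

Coriolis parameter at 60°N:
f = 2Ω sin φ = 2 × 7.29×10⁻⁵ × sin 60° = 1.26×10⁻⁴ s⁻¹
Wind speed in SI: 107 knots = 55.0 m/s
Geostrophic balance rearranged: |∂P/∂n| = f ρ V_g
|∂P/∂n| = 1.26×10⁻⁴ × 0.885 × 55.0 = 6.15×10⁻³ Pa/m
Isobar spacing: Δn = ΔP/|∂P/∂n| = 400 Pa / 6.15×10⁻³ Pa/m = 65029 m ≈ 65 km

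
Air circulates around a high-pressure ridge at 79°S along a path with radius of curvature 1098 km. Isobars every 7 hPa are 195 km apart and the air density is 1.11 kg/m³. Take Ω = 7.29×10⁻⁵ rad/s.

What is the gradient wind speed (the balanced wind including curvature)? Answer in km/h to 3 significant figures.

98.5 km/h

Coriolis parameter at 79°S:
f = 2Ω sin φ = 2 × 7.29×10⁻⁵ × sin 79° = 1.43×10⁻⁴ s⁻¹
Pressure gradient: |∂P/∂n| = 700 Pa / 195000 m = 3.59×10⁻³ Pa/m
Geostrophic speed: V_g = |∂P/∂n|/(fρ) = 3.59×10⁻³/(1.43×10⁻⁴ × 1.11) = 22.6 m/s
Around a high, pressure-gradient force acts outward with centrifugal, so Coriolis balances both:
fV = (1/ρ)|∂P/∂n| + V²/R  →  V² − fR·V + fR·V_g = 0
With fR = 1.43×10⁻⁴ × 1098×10³ m = 157 m/s:
V = [fR − √((fR)² − 4 fR V_g)]/2 = [157 − √(157² − 4×157×22.6)]/2 = 27.4 m/s
Supergeostrophic (V > V_g = 22.6 m/s), as expected around a high.
Converting: 27.4 m/s × 3.6 = 98.5 km/h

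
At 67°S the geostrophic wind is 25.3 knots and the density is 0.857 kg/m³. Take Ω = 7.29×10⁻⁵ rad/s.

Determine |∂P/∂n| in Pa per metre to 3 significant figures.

Coriolis parameter at 67°S:
f = 2Ω sin φ = 2 × 7.29×10⁻⁵ × sin 67° = 1.34×10⁻⁴ s⁻¹
Wind speed in SI: 25.3 knots = 13.0 m/s
Geostrophic balance rearranged: |∂P/∂n| = f ρ V_g
|∂P/∂n| = 1.34×10⁻⁴ × 0.857 × 13.0 = 1.50×10⁻³ Pa/m

1.50×10⁻³ Pa/m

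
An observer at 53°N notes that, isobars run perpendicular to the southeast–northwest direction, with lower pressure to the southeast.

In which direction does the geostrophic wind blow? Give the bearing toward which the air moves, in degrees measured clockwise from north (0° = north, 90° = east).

225°

The pressure-gradient force points toward the southeast (bearing 135°).
Geostrophic balance: in the Northern Hemisphere the Coriolis force deflects motion to the right, so the geostrophic wind blows 90° to the right of the pressure-gradient force (low pressure on the left).
Rotating 135° by 90° clockwise gives 225° — the wind blows toward the southwest.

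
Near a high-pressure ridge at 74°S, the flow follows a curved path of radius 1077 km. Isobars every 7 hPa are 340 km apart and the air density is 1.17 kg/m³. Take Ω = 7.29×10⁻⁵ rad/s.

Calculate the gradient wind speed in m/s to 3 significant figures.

13.8 m/s

Coriolis parameter at 74°S:
f = 2Ω sin φ = 2 × 7.29×10⁻⁵ × sin 74° = 1.40×10⁻⁴ s⁻¹
Pressure gradient: |∂P/∂n| = 700 Pa / 340000 m = 2.06×10⁻³ Pa/m
Geostrophic speed: V_g = |∂P/∂n|/(fρ) = 2.06×10⁻³/(1.40×10⁻⁴ × 1.17) = 12.6 m/s
Around a high, pressure-gradient force acts outward with centrifugal, so Coriolis balances both:
fV = (1/ρ)|∂P/∂n| + V²/R  →  V² − fR·V + fR·V_g = 0
With fR = 1.40×10⁻⁴ × 1077×10³ m = 151 m/s:
V = [fR − √((fR)² − 4 fR V_g)]/2 = [151 − √(151² − 4×151×12.6)]/2 = 13.8 m/s
Supergeostrophic (V > V_g = 12.6 m/s), as expected around a high.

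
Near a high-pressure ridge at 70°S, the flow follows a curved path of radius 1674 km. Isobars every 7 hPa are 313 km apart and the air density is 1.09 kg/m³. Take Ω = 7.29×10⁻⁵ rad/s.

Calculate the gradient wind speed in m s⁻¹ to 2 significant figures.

16 m s⁻¹

Coriolis parameter at 70°S:
f = 2Ω sin φ = 2 × 7.29×10⁻⁵ × sin 70° = 1.37×10⁻⁴ s⁻¹
Pressure gradient: |∂P/∂n| = 700 Pa / 313000 m = 2.24×10⁻³ Pa/m
Geostrophic speed: V_g = |∂P/∂n|/(fρ) = 2.24×10⁻³/(1.37×10⁻⁴ × 1.09) = 15.0 m/s
Around a high, pressure-gradient force acts outward with centrifugal, so Coriolis balances both:
fV = (1/ρ)|∂P/∂n| + V²/R  →  V² − fR·V + fR·V_g = 0
With fR = 1.37×10⁻⁴ × 1674×10³ m = 229 m/s:
V = [fR − √((fR)² − 4 fR V_g)]/2 = [229 − √(229² − 4×229×15)]/2 = 16.1 m/s
Supergeostrophic (V > V_g = 15 m/s), as expected around a high.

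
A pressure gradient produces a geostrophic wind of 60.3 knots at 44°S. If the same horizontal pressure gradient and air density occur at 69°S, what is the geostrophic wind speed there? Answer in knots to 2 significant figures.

With the same pressure gradient and density, V_g ∝ 1/f ∝ 1/sin φ.
V₂ = V₁ · sin φ₁ / sin φ₂ = 60.3 × sin 44° / sin 69°
V₂ = 60.3 × 0.6947/0.9336 = 45 knots

45 knots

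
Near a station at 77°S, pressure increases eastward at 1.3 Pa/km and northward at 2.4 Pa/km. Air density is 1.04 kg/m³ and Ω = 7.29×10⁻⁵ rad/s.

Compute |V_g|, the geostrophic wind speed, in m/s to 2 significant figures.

Coriolis parameter at 77°S:
f = 2Ω sin φ = 2 × 7.29×10⁻⁵ × sin 77° = 1.42×10⁻⁴ s⁻¹
In the Southern Hemisphere f is negative: f = −1.42×10⁻⁴ s⁻¹.
Component geostrophic relations (x east, y north):
u_g = −(1/(fρ)) ∂P/∂y,  v_g = (1/(fρ)) ∂P/∂x
u_g = −(2.4×10⁻³)/(−1.42×10⁻⁴ × 1.04) = 16.2 m/s;  v_g = (1.3×10⁻³)/(−1.42×10⁻⁴ × 1.04) = −8.80 m/s
|V_g| = √(u_g² + v_g²) = 18.5 m/s

18 m/s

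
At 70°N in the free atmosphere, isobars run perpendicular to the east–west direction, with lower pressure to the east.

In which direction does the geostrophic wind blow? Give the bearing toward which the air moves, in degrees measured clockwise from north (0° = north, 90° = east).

180°

The pressure-gradient force points toward the east (bearing 090°).
Geostrophic balance: in the Northern Hemisphere the Coriolis force deflects motion to the right, so the geostrophic wind blows 90° to the right of the pressure-gradient force (low pressure on the left).
Rotating 090° by 90° clockwise gives 180° — the wind blows toward the south.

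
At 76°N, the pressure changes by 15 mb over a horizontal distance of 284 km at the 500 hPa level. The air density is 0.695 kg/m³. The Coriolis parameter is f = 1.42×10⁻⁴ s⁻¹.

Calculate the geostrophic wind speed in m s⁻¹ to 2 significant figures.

54 m s⁻¹

Pressure gradient: |∂P/∂n| = 1500 Pa / 284000 m = 5.28×10⁻³ Pa/m
Geostrophic balance (pressure-gradient force = Coriolis force):
V_g = (1/(fρ)) |∂P/∂n| = 5.28×10⁻³ / (1.42×10⁻⁴ × 0.695) = 53.5 m/s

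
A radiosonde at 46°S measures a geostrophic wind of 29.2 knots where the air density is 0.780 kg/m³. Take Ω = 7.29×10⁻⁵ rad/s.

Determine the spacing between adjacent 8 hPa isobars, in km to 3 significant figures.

Coriolis parameter at 46°S:
f = 2Ω sin φ = 2 × 7.29×10⁻⁵ × sin 46° = 1.05×10⁻⁴ s⁻¹
Wind speed in SI: 29.2 knots = 15.0 m/s
Geostrophic balance rearranged: |∂P/∂n| = f ρ V_g
|∂P/∂n| = 1.05×10⁻⁴ × 0.780 × 15.0 = 1.23×10⁻³ Pa/m
Isobar spacing: Δn = ΔP/|∂P/∂n| = 800 Pa / 1.23×10⁻³ Pa/m = 651003 m ≈ 651 km

651 km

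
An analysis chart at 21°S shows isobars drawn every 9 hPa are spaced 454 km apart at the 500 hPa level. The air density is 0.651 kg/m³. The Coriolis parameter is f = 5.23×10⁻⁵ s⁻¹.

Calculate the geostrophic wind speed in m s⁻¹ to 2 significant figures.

Pressure gradient: |∂P/∂n| = 900 Pa / 454000 m = 1.98×10⁻³ Pa/m
Geostrophic balance (pressure-gradient force = Coriolis force):
V_g = (1/(fρ)) |∂P/∂n| = 1.98×10⁻³ / (5.23×10⁻⁵ × 0.651) = 58.2 m/s

58 m s⁻¹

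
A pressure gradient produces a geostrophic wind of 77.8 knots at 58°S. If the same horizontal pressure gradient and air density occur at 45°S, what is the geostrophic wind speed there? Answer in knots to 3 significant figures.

93.3 knots

With the same pressure gradient and density, V_g ∝ 1/f ∝ 1/sin φ.
V₂ = V₁ · sin φ₁ / sin φ₂ = 77.8 × sin 58° / sin 45°
V₂ = 77.8 × 0.8480/0.7071 = 93.3 knots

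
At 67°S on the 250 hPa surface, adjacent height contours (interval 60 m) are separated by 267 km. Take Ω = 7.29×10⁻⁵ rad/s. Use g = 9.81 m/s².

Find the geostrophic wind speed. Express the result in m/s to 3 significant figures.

Coriolis parameter at 67°S:
f = 2Ω sin φ = 2 × 7.29×10⁻⁵ × sin 67° = 1.34×10⁻⁴ s⁻¹
Height gradient: |∂Z/∂n| = 60 m / 267000 m = 2.25×10⁻⁴
On a pressure surface, geostrophic balance gives V_g = (g/f)|∂Z/∂n|:
V_g = 9.81 × 2.25×10⁻⁴ / 1.34×10⁻⁴ = 16.4 m/s

16.4 m/s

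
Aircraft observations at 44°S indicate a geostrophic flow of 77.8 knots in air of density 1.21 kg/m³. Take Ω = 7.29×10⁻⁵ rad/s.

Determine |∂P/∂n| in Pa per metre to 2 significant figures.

Coriolis parameter at 44°S:
f = 2Ω sin φ = 2 × 7.29×10⁻⁵ × sin 44° = 1.01×10⁻⁴ s⁻¹
Wind speed in SI: 77.8 knots = 40.0 m/s
Geostrophic balance rearranged: |∂P/∂n| = f ρ V_g
|∂P/∂n| = 1.01×10⁻⁴ × 1.21 × 40.0 = 4.90×10⁻³ Pa/m

4.9×10⁻³ Pa/m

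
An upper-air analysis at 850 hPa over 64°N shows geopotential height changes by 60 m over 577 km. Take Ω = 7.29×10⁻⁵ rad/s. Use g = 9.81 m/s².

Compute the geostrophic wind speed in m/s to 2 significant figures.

7.8 m/s

Coriolis parameter at 64°N:
f = 2Ω sin φ = 2 × 7.29×10⁻⁵ × sin 64° = 1.31×10⁻⁴ s⁻¹
Height gradient: |∂Z/∂n| = 60 m / 577000 m = 1.04×10⁻⁴
On a pressure surface, geostrophic balance gives V_g = (g/f)|∂Z/∂n|:
V_g = 9.81 × 1.04×10⁻⁴ / 1.31×10⁻⁴ = 7.78 m/s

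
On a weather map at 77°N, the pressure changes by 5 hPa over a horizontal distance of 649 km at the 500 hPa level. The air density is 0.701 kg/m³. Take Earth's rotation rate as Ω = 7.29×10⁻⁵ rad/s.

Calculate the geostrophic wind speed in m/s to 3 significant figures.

Coriolis parameter at 77°N:
f = 2Ω sin φ = 2 × 7.29×10⁻⁵ × sin 77° = 1.42×10⁻⁴ s⁻¹
Pressure gradient: |∂P/∂n| = 500 Pa / 649000 m = 7.70×10⁻⁴ Pa/m
Geostrophic balance (pressure-gradient force = Coriolis force):
V_g = (1/(fρ)) |∂P/∂n| = 7.70×10⁻⁴ / (1.42×10⁻⁴ × 0.701) = 7.74 m/s

7.74 m/s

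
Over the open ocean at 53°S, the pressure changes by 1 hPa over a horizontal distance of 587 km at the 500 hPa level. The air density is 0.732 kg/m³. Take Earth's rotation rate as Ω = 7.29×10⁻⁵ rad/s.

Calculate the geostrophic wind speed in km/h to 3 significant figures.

7.20 km/h

Coriolis parameter at 53°S:
f = 2Ω sin φ = 2 × 7.29×10⁻⁵ × sin 53° = 1.16×10⁻⁴ s⁻¹
Pressure gradient: |∂P/∂n| = 100 Pa / 587000 m = 1.70×10⁻⁴ Pa/m
Geostrophic balance (pressure-gradient force = Coriolis force):
V_g = (1/(fρ)) |∂P/∂n| = 1.70×10⁻⁴ / (1.16×10⁻⁴ × 0.732) = 2.00 m/s
Converting: 2.00 m/s × 3.6 = 7.20 km/h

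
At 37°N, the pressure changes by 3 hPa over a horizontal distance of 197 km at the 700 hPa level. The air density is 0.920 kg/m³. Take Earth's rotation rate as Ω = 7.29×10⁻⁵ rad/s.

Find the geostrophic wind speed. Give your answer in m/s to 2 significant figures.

Coriolis parameter at 37°N:
f = 2Ω sin φ = 2 × 7.29×10⁻⁵ × sin 37° = 8.77×10⁻⁵ s⁻¹
Pressure gradient: |∂P/∂n| = 300 Pa / 197000 m = 1.52×10⁻³ Pa/m
Geostrophic balance (pressure-gradient force = Coriolis force):
V_g = (1/(fρ)) |∂P/∂n| = 1.52×10⁻³ / (8.77×10⁻⁵ × 0.920) = 18.9 m/s

19 m/s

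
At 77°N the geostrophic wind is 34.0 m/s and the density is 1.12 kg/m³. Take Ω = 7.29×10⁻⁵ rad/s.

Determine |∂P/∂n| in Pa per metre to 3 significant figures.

5.41×10⁻³ Pa/m

Coriolis parameter at 77°N:
f = 2Ω sin φ = 2 × 7.29×10⁻⁵ × sin 77° = 1.42×10⁻⁴ s⁻¹
Geostrophic balance rearranged: |∂P/∂n| = f ρ V_g
|∂P/∂n| = 1.42×10⁻⁴ × 1.12 × 34.0 = 5.41×10⁻³ Pa/m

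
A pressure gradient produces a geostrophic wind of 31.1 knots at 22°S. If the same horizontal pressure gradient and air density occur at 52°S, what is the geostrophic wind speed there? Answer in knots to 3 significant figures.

14.8 knots

With the same pressure gradient and density, V_g ∝ 1/f ∝ 1/sin φ.
V₂ = V₁ · sin φ₁ / sin φ₂ = 31.1 × sin 22° / sin 52°
V₂ = 31.1 × 0.3746/0.7880 = 14.8 knots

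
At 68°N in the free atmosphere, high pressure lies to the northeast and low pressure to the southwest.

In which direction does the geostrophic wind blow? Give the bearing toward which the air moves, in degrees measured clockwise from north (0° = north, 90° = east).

315°

The pressure-gradient force points toward the southwest (bearing 225°).
Geostrophic balance: in the Northern Hemisphere the Coriolis force deflects motion to the right, so the geostrophic wind blows 90° to the right of the pressure-gradient force (low pressure on the left).
Rotating 225° by 90° clockwise gives 315° — the wind blows toward the northwest.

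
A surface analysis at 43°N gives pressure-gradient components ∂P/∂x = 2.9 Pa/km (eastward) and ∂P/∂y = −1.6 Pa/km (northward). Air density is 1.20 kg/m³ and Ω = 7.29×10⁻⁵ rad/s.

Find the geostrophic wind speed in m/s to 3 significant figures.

27.8 m/s

Coriolis parameter at 43°N:
f = 2Ω sin φ = 2 × 7.29×10⁻⁵ × sin 43° = 9.94×10⁻⁵ s⁻¹
Component geostrophic relations (x east, y north):
u_g = −(1/(fρ)) ∂P/∂y,  v_g = (1/(fρ)) ∂P/∂x
u_g = −(−1.6×10⁻³)/(9.94×10⁻⁵ × 1.20) = 13.4 m/s;  v_g = (2.9×10⁻³)/(9.94×10⁻⁵ × 1.20) = 24.3 m/s
|V_g| = √(u_g² + v_g²) = 27.8 m/s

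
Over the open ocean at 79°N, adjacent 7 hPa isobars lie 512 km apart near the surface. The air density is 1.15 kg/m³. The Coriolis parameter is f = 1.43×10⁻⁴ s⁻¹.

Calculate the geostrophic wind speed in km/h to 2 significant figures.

30 km/h

Pressure gradient: |∂P/∂n| = 700 Pa / 512000 m = 1.37×10⁻³ Pa/m
Geostrophic balance (pressure-gradient force = Coriolis force):
V_g = (1/(fρ)) |∂P/∂n| = 1.37×10⁻³ / (1.43×10⁻⁴ × 1.15) = 8.31 m/s
Converting: 8.31 m/s × 3.6 = 30 km/h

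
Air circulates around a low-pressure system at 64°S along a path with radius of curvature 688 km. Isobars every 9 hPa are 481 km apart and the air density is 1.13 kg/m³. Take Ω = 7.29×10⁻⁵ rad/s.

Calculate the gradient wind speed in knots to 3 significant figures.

21.8 knots

Coriolis parameter at 64°S:
f = 2Ω sin φ = 2 × 7.29×10⁻⁵ × sin 64° = 1.31×10⁻⁴ s⁻¹
Pressure gradient: |∂P/∂n| = 900 Pa / 481000 m = 1.87×10⁻³ Pa/m
Geostrophic speed: V_g = |∂P/∂n|/(fρ) = 1.87×10⁻³/(1.31×10⁻⁴ × 1.13) = 12.6 m/s
Around a low, centrifugal force acts outward with Coriolis, so pressure-gradient force balances both:
(1/ρ)|∂P/∂n| = fV + V²/R  →  V² + fR·V − fR·V_g = 0
With fR = 1.31×10⁻⁴ × 688×10³ m = 90.2 m/s:
V = [−fR + √((fR)² + 4 fR V_g)]/2 = [−90.2 + √(90.2² + 4×90.2×12.6)]/2 = 11.2 m/s
Subgeostrophic (V < V_g = 12.6 m/s), as expected around a low.
Converting: 11.2 m/s × 1.944 = 21.8 knots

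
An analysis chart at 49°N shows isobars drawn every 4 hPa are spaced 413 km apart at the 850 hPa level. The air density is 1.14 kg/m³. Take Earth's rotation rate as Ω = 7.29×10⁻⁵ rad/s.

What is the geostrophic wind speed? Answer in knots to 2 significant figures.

Coriolis parameter at 49°N:
f = 2Ω sin φ = 2 × 7.29×10⁻⁵ × sin 49° = 1.10×10⁻⁴ s⁻¹
Pressure gradient: |∂P/∂n| = 400 Pa / 413000 m = 9.69×10⁻⁴ Pa/m
Geostrophic balance (pressure-gradient force = Coriolis force):
V_g = (1/(fρ)) |∂P/∂n| = 9.69×10⁻⁴ / (1.10×10⁻⁴ × 1.14) = 7.72 m/s
Converting: 7.72 m/s × 1.944 = 15 knots

15 knots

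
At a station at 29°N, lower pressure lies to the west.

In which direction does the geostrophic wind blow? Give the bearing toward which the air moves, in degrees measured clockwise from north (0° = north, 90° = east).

The pressure-gradient force points toward the west (bearing 270°).
Geostrophic balance: in the Northern Hemisphere the Coriolis force deflects motion to the right, so the geostrophic wind blows 90° to the right of the pressure-gradient force (low pressure on the left).
Rotating 270° by 90° clockwise gives 000° — the wind blows toward the north.

000°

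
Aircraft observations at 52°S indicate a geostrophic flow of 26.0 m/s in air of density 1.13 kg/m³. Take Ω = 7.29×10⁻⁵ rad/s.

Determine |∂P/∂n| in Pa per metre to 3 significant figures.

3.38×10⁻³ Pa/m

Coriolis parameter at 52°S:
f = 2Ω sin φ = 2 × 7.29×10⁻⁵ × sin 52° = 1.15×10⁻⁴ s⁻¹
Geostrophic balance rearranged: |∂P/∂n| = f ρ V_g
|∂P/∂n| = 1.15×10⁻⁴ × 1.13 × 26.0 = 3.38×10⁻³ Pa/m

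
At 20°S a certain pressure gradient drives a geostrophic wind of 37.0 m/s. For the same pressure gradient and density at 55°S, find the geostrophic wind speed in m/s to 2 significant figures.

15 m/s

With the same pressure gradient and density, V_g ∝ 1/f ∝ 1/sin φ.
V₂ = V₁ · sin φ₁ / sin φ₂ = 37.0 × sin 20° / sin 55°
V₂ = 37.0 × 0.3420/0.8192 = 15 m/s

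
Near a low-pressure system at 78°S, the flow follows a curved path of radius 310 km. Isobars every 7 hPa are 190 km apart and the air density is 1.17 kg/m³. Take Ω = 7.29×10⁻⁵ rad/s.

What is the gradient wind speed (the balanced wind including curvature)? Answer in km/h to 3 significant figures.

58.2 km/h

Coriolis parameter at 78°S:
f = 2Ω sin φ = 2 × 7.29×10⁻⁵ × sin 78° = 1.43×10⁻⁴ s⁻¹
Pressure gradient: |∂P/∂n| = 700 Pa / 190000 m = 3.68×10⁻³ Pa/m
Geostrophic speed: V_g = |∂P/∂n|/(fρ) = 3.68×10⁻³/(1.43×10⁻⁴ × 1.17) = 22.1 m/s
Around a low, centrifugal force acts outward with Coriolis, so pressure-gradient force balances both:
(1/ρ)|∂P/∂n| = fV + V²/R  →  V² + fR·V − fR·V_g = 0
With fR = 1.43×10⁻⁴ × 310×10³ m = 44.2 m/s:
V = [−fR + √((fR)² + 4 fR V_g)]/2 = [−44.2 + √(44.2² + 4×44.2×22.1)]/2 = 16.2 m/s
Subgeostrophic (V < V_g = 22.1 m/s), as expected around a low.
Converting: 16.2 m/s × 3.6 = 58.2 km/h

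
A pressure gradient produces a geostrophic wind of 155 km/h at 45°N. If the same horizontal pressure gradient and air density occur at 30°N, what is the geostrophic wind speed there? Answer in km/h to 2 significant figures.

220 km/h

With the same pressure gradient and density, V_g ∝ 1/f ∝ 1/sin φ.
V₂ = V₁ · sin φ₁ / sin φ₂ = 155 × sin 45° / sin 30°
V₂ = 155 × 0.7071/0.5000 = 220 km/h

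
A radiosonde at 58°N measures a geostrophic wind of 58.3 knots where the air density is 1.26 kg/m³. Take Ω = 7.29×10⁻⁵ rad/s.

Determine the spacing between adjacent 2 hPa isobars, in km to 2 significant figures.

43 km

Coriolis parameter at 58°N:
f = 2Ω sin φ = 2 × 7.29×10⁻⁵ × sin 58° = 1.24×10⁻⁴ s⁻¹
Wind speed in SI: 58.3 knots = 30.0 m/s
Geostrophic balance rearranged: |∂P/∂n| = f ρ V_g
|∂P/∂n| = 1.24×10⁻⁴ × 1.26 × 30.0 = 4.67×10⁻³ Pa/m
Isobar spacing: Δn = ΔP/|∂P/∂n| = 200 Pa / 4.67×10⁻³ Pa/m = 42803 m ≈ 43 km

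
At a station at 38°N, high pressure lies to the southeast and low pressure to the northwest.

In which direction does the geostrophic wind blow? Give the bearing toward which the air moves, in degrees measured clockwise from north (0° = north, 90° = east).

045°

The pressure-gradient force points toward the northwest (bearing 315°).
Geostrophic balance: in the Northern Hemisphere the Coriolis force deflects motion to the right, so the geostrophic wind blows 90° to the right of the pressure-gradient force (low pressure on the left).
Rotating 315° by 90° clockwise gives 045° — the wind blows toward the northeast.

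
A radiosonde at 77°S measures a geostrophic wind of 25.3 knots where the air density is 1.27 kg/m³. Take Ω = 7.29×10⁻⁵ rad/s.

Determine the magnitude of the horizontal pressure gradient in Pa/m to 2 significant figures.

Coriolis parameter at 77°S:
f = 2Ω sin φ = 2 × 7.29×10⁻⁵ × sin 77° = 1.42×10⁻⁴ s⁻¹
Wind speed in SI: 25.3 knots = 13.0 m/s
Geostrophic balance rearranged: |∂P/∂n| = f ρ V_g
|∂P/∂n| = 1.42×10⁻⁴ × 1.27 × 13.0 = 2.35×10⁻³ Pa/m

2.3×10⁻³ Pa/m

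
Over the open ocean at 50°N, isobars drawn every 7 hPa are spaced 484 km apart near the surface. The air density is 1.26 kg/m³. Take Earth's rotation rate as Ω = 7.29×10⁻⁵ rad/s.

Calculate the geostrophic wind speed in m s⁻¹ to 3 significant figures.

10.3 m s⁻¹

Coriolis parameter at 50°N:
f = 2Ω sin φ = 2 × 7.29×10⁻⁵ × sin 50° = 1.12×10⁻⁴ s⁻¹
Pressure gradient: |∂P/∂n| = 700 Pa / 484000 m = 1.45×10⁻³ Pa/m
Geostrophic balance (pressure-gradient force = Coriolis force):
V_g = (1/(fρ)) |∂P/∂n| = 1.45×10⁻³ / (1.12×10⁻⁴ × 1.26) = 10.3 m/s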